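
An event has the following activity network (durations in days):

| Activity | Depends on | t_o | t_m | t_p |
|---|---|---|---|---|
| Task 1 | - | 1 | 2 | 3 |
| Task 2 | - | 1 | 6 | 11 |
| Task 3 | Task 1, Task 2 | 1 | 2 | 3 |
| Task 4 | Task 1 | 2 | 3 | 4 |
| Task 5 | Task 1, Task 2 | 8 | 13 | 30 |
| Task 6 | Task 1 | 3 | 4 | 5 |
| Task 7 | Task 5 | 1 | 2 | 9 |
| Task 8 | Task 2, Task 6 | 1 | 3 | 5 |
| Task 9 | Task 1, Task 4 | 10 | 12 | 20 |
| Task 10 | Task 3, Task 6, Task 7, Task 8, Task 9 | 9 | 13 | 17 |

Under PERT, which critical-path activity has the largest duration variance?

Task 5

te_Task 1 = (1 + 4·2 + 3)/6 = 12/6 = 2; σ²_Task 1 = ((3−1)/6)² = 0.111
te_Task 2 = (1 + 4·6 + 11)/6 = 36/6 = 6; σ²_Task 2 = ((11−1)/6)² = 2.778
te_Task 3 = (1 + 4·2 + 3)/6 = 12/6 = 2; σ²_Task 3 = ((3−1)/6)² = 0.111
te_Task 4 = (2 + 4·3 + 4)/6 = 18/6 = 3; σ²_Task 4 = ((4−2)/6)² = 0.111
te_Task 5 = (8 + 4·13 + 30)/6 = 90/6 = 15; σ²_Task 5 = ((30−8)/6)² = 13.444
te_Task 6 = (3 + 4·4 + 5)/6 = 24/6 = 4; σ²_Task 6 = ((5−3)/6)² = 0.111
te_Task 7 = (1 + 4·2 + 9)/6 = 18/6 = 3; σ²_Task 7 = ((9−1)/6)² = 1.778
te_Task 8 = (1 + 4·3 + 5)/6 = 18/6 = 3; σ²_Task 8 = ((5−1)/6)² = 0.444
te_Task 9 = (10 + 4·12 + 20)/6 = 78/6 = 13; σ²_Task 9 = ((20−10)/6)² = 2.778
te_Task 10 = (9 + 4·13 + 17)/6 = 78/6 = 13; σ²_Task 10 = ((17−9)/6)² = 1.778

Forward pass:
ES_Task 1 = 0; EF_Task 1 = 2
ES_Task 2 = 0; EF_Task 2 = 6
ES_Task 3 = max(EF_Task 1=2, EF_Task 2=6) = 6; EF_Task 3 = 6+2 = 8
ES_Task 4 = 2; EF_Task 4 = 2+3 = 5
ES_Task 5 = max(EF_Task 1=2, EF_Task 2=6) = 6; EF_Task 5 = 6+15 = 21
ES_Task 6 = 2; EF_Task 6 = 2+4 = 6
ES_Task 7 = 21; EF_Task 7 = 21+3 = 24
ES_Task 8 = max(EF_Task 2=6, EF_Task 6=6) = 6; EF_Task 8 = 6+3 = 9
ES_Task 9 = max(EF_Task 1=2, EF_Task 4=5) = 5; EF_Task 9 = 5+13 = 18
ES_Task 10 = max(EF_Task 3=8, EF_Task 6=6, EF_Task 7=24, EF_Task 8=9, EF_Task 9=18) = 24; EF_Task 10 = 24+13 = 37
Expected project duration μ = 37 days. Critical path: Task 2 → Task 5 → Task 7 → Task 10.

Variances on critical path: σ²_Task 2=2.778, σ²_Task 5=13.444, σ²_Task 7=1.778, σ²_Task 10=1.778.
Largest is σ²_Task 5 = 13.444.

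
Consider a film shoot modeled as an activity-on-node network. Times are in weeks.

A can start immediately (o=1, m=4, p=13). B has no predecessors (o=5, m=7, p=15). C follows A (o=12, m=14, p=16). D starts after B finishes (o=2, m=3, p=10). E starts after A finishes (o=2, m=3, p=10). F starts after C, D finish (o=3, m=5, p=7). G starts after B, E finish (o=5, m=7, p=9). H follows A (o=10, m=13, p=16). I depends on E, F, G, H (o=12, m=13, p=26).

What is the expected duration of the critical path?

te_A = (1 + 4·4 + 13)/6 = 30/6 = 5
te_B = (5 + 4·7 + 15)/6 = 48/6 = 8
te_C = (12 + 4·14 + 16)/6 = 84/6 = 14
te_D = (2 + 4·3 + 10)/6 = 24/6 = 4
te_E = (2 + 4·3 + 10)/6 = 24/6 = 4
te_F = (3 + 4·5 + 7)/6 = 30/6 = 5
te_G = (5 + 4·7 + 9)/6 = 42/6 = 7
te_H = (10 + 4·13 + 16)/6 = 78/6 = 13
te_I = (12 + 4·13 + 26)/6 = 90/6 = 15

Forward pass:
ES_A = 0; EF_A = 5
ES_B = 0; EF_B = 8
ES_C = 5; EF_C = 5+14 = 19
ES_D = 8; EF_D = 8+4 = 12
ES_E = 5; EF_E = 5+4 = 9
ES_F = max(EF_C=19, EF_D=12) = 19; EF_F = 19+5 = 24
ES_G = max(EF_B=8, EF_E=9) = 9; EF_G = 9+7 = 16
ES_H = 5; EF_H = 5+13 = 18
ES_I = max(EF_E=9, EF_F=24, EF_G=16, EF_H=18) = 24; EF_I = 24+15 = 39
Expected project duration μ = 39 weeks. Critical path: A → C → F → I.

39 weeks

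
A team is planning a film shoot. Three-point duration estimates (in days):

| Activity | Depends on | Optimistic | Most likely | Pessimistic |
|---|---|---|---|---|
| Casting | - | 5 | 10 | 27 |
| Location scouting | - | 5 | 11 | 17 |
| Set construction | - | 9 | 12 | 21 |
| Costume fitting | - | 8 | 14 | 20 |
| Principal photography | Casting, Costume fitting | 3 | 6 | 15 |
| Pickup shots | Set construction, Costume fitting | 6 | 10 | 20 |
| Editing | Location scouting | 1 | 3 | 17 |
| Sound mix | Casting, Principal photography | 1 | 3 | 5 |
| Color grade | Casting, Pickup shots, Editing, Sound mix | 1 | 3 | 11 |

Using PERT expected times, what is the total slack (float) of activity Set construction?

1 days

te_Casting = (5 + 4·10 + 27)/6 = 72/6 = 12
te_Location scouting = (5 + 4·11 + 17)/6 = 66/6 = 11
te_Set construction = (9 + 4·12 + 21)/6 = 78/6 = 13
te_Costume fitting = (8 + 4·14 + 20)/6 = 84/6 = 14
te_Principal photography = (3 + 4·6 + 15)/6 = 42/6 = 7
te_Pickup shots = (6 + 4·10 + 20)/6 = 66/6 = 11
te_Editing = (1 + 4·3 + 17)/6 = 30/6 = 5
te_Sound mix = (1 + 4·3 + 5)/6 = 18/6 = 3
te_Color grade = (1 + 4·3 + 11)/6 = 24/6 = 4

Forward pass:
ES_Casting = 0; EF_Casting = 12
ES_Location scouting = 0; EF_Location scouting = 11
ES_Set construction = 0; EF_Set construction = 13
ES_Costume fitting = 0; EF_Costume fitting = 14
ES_Principal photography = max(EF_Casting=12, EF_Costume fitting=14) = 14; EF_Principal photography = 14+7 = 21
ES_Pickup shots = max(EF_Set construction=13, EF_Costume fitting=14) = 14; EF_Pickup shots = 14+11 = 25
ES_Editing = 11; EF_Editing = 11+5 = 16
ES_Sound mix = max(EF_Casting=12, EF_Principal photography=21) = 21; EF_Sound mix = 21+3 = 24
ES_Color grade = max(EF_Casting=12, EF_Pickup shots=25, EF_Editing=16, EF_Sound mix=24) = 25; EF_Color grade = 25+4 = 29
Expected project duration μ = 29 days. Critical path: Costume fitting → Pickup shots → Color grade.

Backward pass:
LF_Color grade = 29; LS_Color grade = 29−4 = 25
LF_Sound mix = LS_Color grade = 25; LS_Sound mix = 25−3 = 22
LF_Editing = LS_Color grade = 25; LS_Editing = 25−5 = 20
LF_Pickup shots = LS_Color grade = 25; LS_Pickup shots = 25−11 = 14
LF_Principal photography = LS_Sound mix = 22; LS_Principal photography = 22−7 = 15
LF_Costume fitting = min(LS_Principal photography=15, LS_Pickup shots=14) = 14; LS_Costume fitting = 14−14 = 0
LF_Set construction = LS_Pickup shots = 14; LS_Set construction = 14−13 = 1
LF_Location scouting = LS_Editing = 20; LS_Location scouting = 20−11 = 9
LF_Casting = min(LS_Principal photography=15, LS_Sound mix=22, LS_Color grade=25) = 15; LS_Casting = 15−12 = 3
Slack_Set construction = LS_Set construction − ES_Set construction = 1 − 0 = 1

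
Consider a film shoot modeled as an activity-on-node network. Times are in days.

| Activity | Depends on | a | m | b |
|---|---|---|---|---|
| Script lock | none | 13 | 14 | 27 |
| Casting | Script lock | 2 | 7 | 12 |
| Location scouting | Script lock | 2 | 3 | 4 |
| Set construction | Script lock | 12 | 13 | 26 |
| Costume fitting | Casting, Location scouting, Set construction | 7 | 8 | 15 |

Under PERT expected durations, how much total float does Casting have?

te_Script lock = (13 + 4·14 + 27)/6 = 96/6 = 16
te_Casting = (2 + 4·7 + 12)/6 = 42/6 = 7
te_Location scouting = (2 + 4·3 + 4)/6 = 18/6 = 3
te_Set construction = (12 + 4·13 + 26)/6 = 90/6 = 15
te_Costume fitting = (7 + 4·8 + 15)/6 = 54/6 = 9

Forward pass:
ES_Script lock = 0; EF_Script lock = 16
ES_Casting = 16; EF_Casting = 16+7 = 23
ES_Location scouting = 16; EF_Location scouting = 16+3 = 19
ES_Set construction = 16; EF_Set construction = 16+15 = 31
ES_Costume fitting = max(EF_Casting=23, EF_Location scouting=19, EF_Set construction=31) = 31; EF_Costume fitting = 31+9 = 40
Expected project duration μ = 40 days. Critical path: Script lock → Set construction → Costume fitting.

Backward pass:
LF_Costume fitting = 40; LS_Costume fitting = 40−9 = 31
LF_Set construction = LS_Costume fitting = 31; LS_Set construction = 31−15 = 16
LF_Location scouting = LS_Costume fitting = 31; LS_Location scouting = 31−3 = 28
LF_Casting = LS_Costume fitting = 31; LS_Casting = 31−7 = 24
LF_Script lock = min(LS_Casting=24, LS_Location scouting=28, LS_Set construction=16) = 16; LS_Script lock = 16−16 = 0
Slack_Casting = LS_Casting − ES_Casting = 24 − 16 = 8

8 days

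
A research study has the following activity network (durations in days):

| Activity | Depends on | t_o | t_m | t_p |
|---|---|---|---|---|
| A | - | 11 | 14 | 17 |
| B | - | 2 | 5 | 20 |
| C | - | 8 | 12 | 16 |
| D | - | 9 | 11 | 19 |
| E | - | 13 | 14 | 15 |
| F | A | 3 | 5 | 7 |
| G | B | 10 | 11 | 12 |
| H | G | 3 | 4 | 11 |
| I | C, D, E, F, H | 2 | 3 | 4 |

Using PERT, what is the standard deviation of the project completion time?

3.32 days

te_A = (11 + 4·14 + 17)/6 = 84/6 = 14; σ²_A = ((17−11)/6)² = 1.000
te_B = (2 + 4·5 + 20)/6 = 42/6 = 7; σ²_B = ((20−2)/6)² = 9.000
te_C = (8 + 4·12 + 16)/6 = 72/6 = 12; σ²_C = ((16−8)/6)² = 1.778
te_D = (9 + 4·11 + 19)/6 = 72/6 = 12; σ²_D = ((19−9)/6)² = 2.778
te_E = (13 + 4·14 + 15)/6 = 84/6 = 14; σ²_E = ((15−13)/6)² = 0.111
te_F = (3 + 4·5 + 7)/6 = 30/6 = 5; σ²_F = ((7−3)/6)² = 0.444
te_G = (10 + 4·11 + 12)/6 = 66/6 = 11; σ²_G = ((12−10)/6)² = 0.111
te_H = (3 + 4·4 + 11)/6 = 30/6 = 5; σ²_H = ((11−3)/6)² = 1.778
te_I = (2 + 4·3 + 4)/6 = 18/6 = 3; σ²_I = ((4−2)/6)² = 0.111

Forward pass:
ES_A = 0; EF_A = 14
ES_B = 0; EF_B = 7
ES_C = 0; EF_C = 12
ES_D = 0; EF_D = 12
ES_E = 0; EF_E = 14
ES_F = 14; EF_F = 14+5 = 19
ES_G = 7; EF_G = 7+11 = 18
ES_H = 18; EF_H = 18+5 = 23
ES_I = max(EF_C=12, EF_D=12, EF_E=14, EF_F=19, EF_H=23) = 23; EF_I = 23+3 = 26
Expected project duration μ = 26 days. Critical path: B → G → H → I.

Variance along critical path = 9.000 + 0.111 + 1.778 + 0.111 = 11.000
σ = √11.000 = 3.317 days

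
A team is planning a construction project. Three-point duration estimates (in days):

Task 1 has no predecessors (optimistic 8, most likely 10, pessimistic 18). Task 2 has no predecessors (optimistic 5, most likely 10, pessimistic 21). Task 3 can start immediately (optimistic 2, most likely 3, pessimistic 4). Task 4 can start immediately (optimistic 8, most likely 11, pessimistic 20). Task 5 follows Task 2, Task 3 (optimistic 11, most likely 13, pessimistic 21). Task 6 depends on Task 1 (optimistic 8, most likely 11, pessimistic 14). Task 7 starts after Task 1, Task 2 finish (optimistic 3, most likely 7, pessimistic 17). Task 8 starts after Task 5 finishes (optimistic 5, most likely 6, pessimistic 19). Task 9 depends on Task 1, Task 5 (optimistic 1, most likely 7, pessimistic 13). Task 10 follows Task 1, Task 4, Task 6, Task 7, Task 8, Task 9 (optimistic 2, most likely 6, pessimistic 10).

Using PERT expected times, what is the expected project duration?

te_Task 1 = (8 + 4·10 + 18)/6 = 66/6 = 11
te_Task 2 = (5 + 4·10 + 21)/6 = 66/6 = 11
te_Task 3 = (2 + 4·3 + 4)/6 = 18/6 = 3
te_Task 4 = (8 + 4·11 + 20)/6 = 72/6 = 12
te_Task 5 = (11 + 4·13 + 21)/6 = 84/6 = 14
te_Task 6 = (8 + 4·11 + 14)/6 = 66/6 = 11
te_Task 7 = (3 + 4·7 + 17)/6 = 48/6 = 8
te_Task 8 = (5 + 4·6 + 19)/6 = 48/6 = 8
te_Task 9 = (1 + 4·7 + 13)/6 = 42/6 = 7
te_Task 10 = (2 + 4·6 + 10)/6 = 36/6 = 6

Forward pass:
ES_Task 1 = 0; EF_Task 1 = 11
ES_Task 2 = 0; EF_Task 2 = 11
ES_Task 3 = 0; EF_Task 3 = 3
ES_Task 4 = 0; EF_Task 4 = 12
ES_Task 5 = max(EF_Task 2=11, EF_Task 3=3) = 11; EF_Task 5 = 11+14 = 25
ES_Task 6 = 11; EF_Task 6 = 11+11 = 22
ES_Task 7 = max(EF_Task 1=11, EF_Task 2=11) = 11; EF_Task 7 = 11+8 = 19
ES_Task 8 = 25; EF_Task 8 = 25+8 = 33
ES_Task 9 = max(EF_Task 1=11, EF_Task 5=25) = 25; EF_Task 9 = 25+7 = 32
ES_Task 10 = max(EF_Task 1=11, EF_Task 4=12, EF_Task 6=22, EF_Task 7=19, EF_Task 8=33, EF_Task 9=32) = 33; EF_Task 10 = 33+6 = 39
Expected project duration μ = 39 days. Critical path: Task 2 → Task 5 → Task 8 → Task 10.

39 days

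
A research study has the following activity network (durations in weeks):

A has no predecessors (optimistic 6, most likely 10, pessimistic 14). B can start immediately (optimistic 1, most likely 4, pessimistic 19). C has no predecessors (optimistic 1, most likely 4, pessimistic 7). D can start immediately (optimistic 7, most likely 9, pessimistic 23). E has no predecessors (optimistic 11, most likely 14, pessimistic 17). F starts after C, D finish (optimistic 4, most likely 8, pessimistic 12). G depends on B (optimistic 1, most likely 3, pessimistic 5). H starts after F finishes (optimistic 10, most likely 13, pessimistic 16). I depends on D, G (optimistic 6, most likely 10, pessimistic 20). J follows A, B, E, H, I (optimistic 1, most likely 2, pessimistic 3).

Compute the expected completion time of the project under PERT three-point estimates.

34 weeks

te_A = (6 + 4·10 + 14)/6 = 60/6 = 10
te_B = (1 + 4·4 + 19)/6 = 36/6 = 6
te_C = (1 + 4·4 + 7)/6 = 24/6 = 4
te_D = (7 + 4·9 + 23)/6 = 66/6 = 11
te_E = (11 + 4·14 + 17)/6 = 84/6 = 14
te_F = (4 + 4·8 + 12)/6 = 48/6 = 8
te_G = (1 + 4·3 + 5)/6 = 18/6 = 3
te_H = (10 + 4·13 + 16)/6 = 78/6 = 13
te_I = (6 + 4·10 + 20)/6 = 66/6 = 11
te_J = (1 + 4·2 + 3)/6 = 12/6 = 2

Forward pass:
ES_A = 0; EF_A = 10
ES_B = 0; EF_B = 6
ES_C = 0; EF_C = 4
ES_D = 0; EF_D = 11
ES_E = 0; EF_E = 14
ES_F = max(EF_C=4, EF_D=11) = 11; EF_F = 11+8 = 19
ES_G = 6; EF_G = 6+3 = 9
ES_H = 19; EF_H = 19+13 = 32
ES_I = max(EF_D=11, EF_G=9) = 11; EF_I = 11+11 = 22
ES_J = max(EF_A=10, EF_B=6, EF_E=14, EF_H=32, EF_I=22) = 32; EF_J = 32+2 = 34
Expected project duration μ = 34 weeks. Critical path: D → F → H → J.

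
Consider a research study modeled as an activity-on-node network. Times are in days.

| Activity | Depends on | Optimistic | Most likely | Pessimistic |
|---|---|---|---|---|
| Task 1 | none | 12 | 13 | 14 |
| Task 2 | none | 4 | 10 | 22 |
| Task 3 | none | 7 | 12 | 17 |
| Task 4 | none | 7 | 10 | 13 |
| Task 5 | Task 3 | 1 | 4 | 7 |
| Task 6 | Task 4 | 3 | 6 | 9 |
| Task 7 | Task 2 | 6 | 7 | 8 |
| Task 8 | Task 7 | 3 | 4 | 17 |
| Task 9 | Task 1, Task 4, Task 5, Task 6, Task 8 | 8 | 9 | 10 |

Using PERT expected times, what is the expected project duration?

33 days

te_Task 1 = (12 + 4·13 + 14)/6 = 78/6 = 13
te_Task 2 = (4 + 4·10 + 22)/6 = 66/6 = 11
te_Task 3 = (7 + 4·12 + 17)/6 = 72/6 = 12
te_Task 4 = (7 + 4·10 + 13)/6 = 60/6 = 10
te_Task 5 = (1 + 4·4 + 7)/6 = 24/6 = 4
te_Task 6 = (3 + 4·6 + 9)/6 = 36/6 = 6
te_Task 7 = (6 + 4·7 + 8)/6 = 42/6 = 7
te_Task 8 = (3 + 4·4 + 17)/6 = 36/6 = 6
te_Task 9 = (8 + 4·9 + 10)/6 = 54/6 = 9

Forward pass:
ES_Task 1 = 0; EF_Task 1 = 13
ES_Task 2 = 0; EF_Task 2 = 11
ES_Task 3 = 0; EF_Task 3 = 12
ES_Task 4 = 0; EF_Task 4 = 10
ES_Task 5 = 12; EF_Task 5 = 12+4 = 16
ES_Task 6 = 10; EF_Task 6 = 10+6 = 16
ES_Task 7 = 11; EF_Task 7 = 11+7 = 18
ES_Task 8 = 18; EF_Task 8 = 18+6 = 24
ES_Task 9 = max(EF_Task 1=13, EF_Task 4=10, EF_Task 5=16, EF_Task 6=16, EF_Task 8=24) = 24; EF_Task 9 = 24+9 = 33
Expected project duration μ = 33 days. Critical path: Task 2 → Task 7 → Task 8 → Task 9.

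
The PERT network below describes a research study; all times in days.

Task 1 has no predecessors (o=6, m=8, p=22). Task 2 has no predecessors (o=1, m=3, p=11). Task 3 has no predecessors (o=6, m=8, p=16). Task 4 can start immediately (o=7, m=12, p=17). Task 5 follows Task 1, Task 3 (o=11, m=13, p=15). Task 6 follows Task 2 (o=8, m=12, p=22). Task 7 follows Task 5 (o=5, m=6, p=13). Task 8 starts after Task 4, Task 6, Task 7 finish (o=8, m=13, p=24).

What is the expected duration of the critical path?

44 days

te_Task 1 = (6 + 4·8 + 22)/6 = 60/6 = 10
te_Task 2 = (1 + 4·3 + 11)/6 = 24/6 = 4
te_Task 3 = (6 + 4·8 + 16)/6 = 54/6 = 9
te_Task 4 = (7 + 4·12 + 17)/6 = 72/6 = 12
te_Task 5 = (11 + 4·13 + 15)/6 = 78/6 = 13
te_Task 6 = (8 + 4·12 + 22)/6 = 78/6 = 13
te_Task 7 = (5 + 4·6 + 13)/6 = 42/6 = 7
te_Task 8 = (8 + 4·13 + 24)/6 = 84/6 = 14

Forward pass:
ES_Task 1 = 0; EF_Task 1 = 10
ES_Task 2 = 0; EF_Task 2 = 4
ES_Task 3 = 0; EF_Task 3 = 9
ES_Task 4 = 0; EF_Task 4 = 12
ES_Task 5 = max(EF_Task 1=10, EF_Task 3=9) = 10; EF_Task 5 = 10+13 = 23
ES_Task 6 = 4; EF_Task 6 = 4+13 = 17
ES_Task 7 = 23; EF_Task 7 = 23+7 = 30
ES_Task 8 = max(EF_Task 4=12, EF_Task 6=17, EF_Task 7=30) = 30; EF_Task 8 = 30+14 = 44
Expected project duration μ = 44 days. Critical path: Task 1 → Task 5 → Task 7 → Task 8.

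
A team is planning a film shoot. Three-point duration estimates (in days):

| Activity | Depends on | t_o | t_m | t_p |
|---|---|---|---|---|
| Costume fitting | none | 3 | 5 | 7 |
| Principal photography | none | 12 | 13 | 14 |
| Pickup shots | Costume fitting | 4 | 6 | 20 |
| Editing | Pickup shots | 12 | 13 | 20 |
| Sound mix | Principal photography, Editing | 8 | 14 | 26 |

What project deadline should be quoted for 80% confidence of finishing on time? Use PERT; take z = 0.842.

te_Costume fitting = (3 + 4·5 + 7)/6 = 30/6 = 5; σ²_Costume fitting = ((7−3)/6)² = 0.444
te_Principal photography = (12 + 4·13 + 14)/6 = 78/6 = 13; σ²_Principal photography = ((14−12)/6)² = 0.111
te_Pickup shots = (4 + 4·6 + 20)/6 = 48/6 = 8; σ²_Pickup shots = ((20−4)/6)² = 7.111
te_Editing = (12 + 4·13 + 20)/6 = 84/6 = 14; σ²_Editing = ((20−12)/6)² = 1.778
te_Sound mix = (8 + 4·14 + 26)/6 = 90/6 = 15; σ²_Sound mix = ((26−8)/6)² = 9.000

Forward pass:
ES_Costume fitting = 0; EF_Costume fitting = 5
ES_Principal photography = 0; EF_Principal photography = 13
ES_Pickup shots = 5; EF_Pickup shots = 5+8 = 13
ES_Editing = 13; EF_Editing = 13+14 = 27
ES_Sound mix = max(EF_Principal photography=13, EF_Editing=27) = 27; EF_Sound mix = 27+15 = 42
Expected project duration μ = 42 days. Critical path: Costume fitting → Pickup shots → Editing → Sound mix.

Variance along critical path = 0.444 + 7.111 + 1.778 + 9.000 = 18.333; σ = 4.282 days.
D = μ + z·σ = 42 + 0.842·4.282 = 45.6 days

45.6 days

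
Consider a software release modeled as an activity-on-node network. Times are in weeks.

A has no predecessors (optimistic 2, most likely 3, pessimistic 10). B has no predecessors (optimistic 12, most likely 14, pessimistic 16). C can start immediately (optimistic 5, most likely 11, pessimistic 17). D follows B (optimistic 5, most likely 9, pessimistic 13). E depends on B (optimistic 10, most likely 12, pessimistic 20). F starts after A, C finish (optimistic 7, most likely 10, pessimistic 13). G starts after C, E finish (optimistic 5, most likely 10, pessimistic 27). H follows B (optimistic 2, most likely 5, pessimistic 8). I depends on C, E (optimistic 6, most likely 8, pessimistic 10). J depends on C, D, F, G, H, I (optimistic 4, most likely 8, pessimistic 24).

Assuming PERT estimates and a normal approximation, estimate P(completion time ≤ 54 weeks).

te_A = (2 + 4·3 + 10)/6 = 24/6 = 4; σ²_A = ((10−2)/6)² = 1.778
te_B = (12 + 4·14 + 16)/6 = 84/6 = 14; σ²_B = ((16−12)/6)² = 0.444
te_C = (5 + 4·11 + 17)/6 = 66/6 = 11; σ²_C = ((17−5)/6)² = 4.000
te_D = (5 + 4·9 + 13)/6 = 54/6 = 9; σ²_D = ((13−5)/6)² = 1.778
te_E = (10 + 4·12 + 20)/6 = 78/6 = 13; σ²_E = ((20−10)/6)² = 2.778
te_F = (7 + 4·10 + 13)/6 = 60/6 = 10; σ²_F = ((13−7)/6)² = 1.000
te_G = (5 + 4·10 + 27)/6 = 72/6 = 12; σ²_G = ((27−5)/6)² = 13.444
te_H = (2 + 4·5 + 8)/6 = 30/6 = 5; σ²_H = ((8−2)/6)² = 1.000
te_I = (6 + 4·8 + 10)/6 = 48/6 = 8; σ²_I = ((10−6)/6)² = 0.444
te_J = (4 + 4·8 + 24)/6 = 60/6 = 10; σ²_J = ((24−4)/6)² = 11.111

Forward pass:
ES_A = 0; EF_A = 4
ES_B = 0; EF_B = 14
ES_C = 0; EF_C = 11
ES_D = 14; EF_D = 14+9 = 23
ES_E = 14; EF_E = 14+13 = 27
ES_F = max(EF_A=4, EF_C=11) = 11; EF_F = 11+10 = 21
ES_G = max(EF_C=11, EF_E=27) = 27; EF_G = 27+12 = 39
ES_H = 14; EF_H = 14+5 = 19
ES_I = max(EF_C=11, EF_E=27) = 27; EF_I = 27+8 = 35
ES_J = max(EF_C=11, EF_D=23, EF_F=21, EF_G=39, EF_H=19, EF_I=35) = 39; EF_J = 39+10 = 49
Expected project duration μ = 49 weeks. Critical path: B → E → G → J.

Variance along critical path = 0.444 + 2.778 + 13.444 + 11.111 = 27.778; σ = √27.778 = 5.270 weeks.
Z = (54 − 49) / 5.270 = 0.949
P(T ≤ 54) = Φ(0.949) ≈ 0.829

0.829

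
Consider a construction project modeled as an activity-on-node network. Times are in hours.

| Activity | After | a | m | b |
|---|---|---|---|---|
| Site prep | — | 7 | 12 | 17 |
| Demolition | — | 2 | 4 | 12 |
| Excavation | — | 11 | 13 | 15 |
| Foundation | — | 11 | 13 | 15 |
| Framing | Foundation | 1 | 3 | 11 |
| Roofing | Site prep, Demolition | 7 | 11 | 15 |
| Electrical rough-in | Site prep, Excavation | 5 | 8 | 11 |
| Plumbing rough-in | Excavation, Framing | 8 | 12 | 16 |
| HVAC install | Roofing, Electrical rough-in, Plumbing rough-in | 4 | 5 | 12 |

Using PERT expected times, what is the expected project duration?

te_Site prep = (7 + 4·12 + 17)/6 = 72/6 = 12
te_Demolition = (2 + 4·4 + 12)/6 = 30/6 = 5
te_Excavation = (11 + 4·13 + 15)/6 = 78/6 = 13
te_Foundation = (11 + 4·13 + 15)/6 = 78/6 = 13
te_Framing = (1 + 4·3 + 11)/6 = 24/6 = 4
te_Roofing = (7 + 4·11 + 15)/6 = 66/6 = 11
te_Electrical rough-in = (5 + 4·8 + 11)/6 = 48/6 = 8
te_Plumbing rough-in = (8 + 4·12 + 16)/6 = 72/6 = 12
te_HVAC install = (4 + 4·5 + 12)/6 = 36/6 = 6

Forward pass:
ES_Site prep = 0; EF_Site prep = 12
ES_Demolition = 0; EF_Demolition = 5
ES_Excavation = 0; EF_Excavation = 13
ES_Foundation = 0; EF_Foundation = 13
ES_Framing = 13; EF_Framing = 13+4 = 17
ES_Roofing = max(EF_Site prep=12, EF_Demolition=5) = 12; EF_Roofing = 12+11 = 23
ES_Electrical rough-in = max(EF_Site prep=12, EF_Excavation=13) = 13; EF_Electrical rough-in = 13+8 = 21
ES_Plumbing rough-in = max(EF_Excavation=13, EF_Framing=17) = 17; EF_Plumbing rough-in = 17+12 = 29
ES_HVAC install = max(EF_Roofing=23, EF_Electrical rough-in=21, EF_Plumbing rough-in=29) = 29; EF_HVAC install = 29+6 = 35
Expected project duration μ = 35 hours. Critical path: Foundation → Framing → Plumbing rough-in → HVAC install.

35 hours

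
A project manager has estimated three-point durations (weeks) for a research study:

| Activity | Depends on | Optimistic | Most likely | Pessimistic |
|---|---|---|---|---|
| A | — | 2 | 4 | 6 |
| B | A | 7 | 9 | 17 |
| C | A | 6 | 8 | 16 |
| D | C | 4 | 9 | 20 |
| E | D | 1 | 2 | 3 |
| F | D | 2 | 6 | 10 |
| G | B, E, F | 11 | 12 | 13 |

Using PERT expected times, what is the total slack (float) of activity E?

te_A = (2 + 4·4 + 6)/6 = 24/6 = 4
te_B = (7 + 4·9 + 17)/6 = 60/6 = 10
te_C = (6 + 4·8 + 16)/6 = 54/6 = 9
te_D = (4 + 4·9 + 20)/6 = 60/6 = 10
te_E = (1 + 4·2 + 3)/6 = 12/6 = 2
te_F = (2 + 4·6 + 10)/6 = 36/6 = 6
te_G = (11 + 4·12 + 13)/6 = 72/6 = 12

Forward pass:
ES_A = 0; EF_A = 4
ES_B = 4; EF_B = 4+10 = 14
ES_C = 4; EF_C = 4+9 = 13
ES_D = 13; EF_D = 13+10 = 23
ES_E = 23; EF_E = 23+2 = 25
ES_F = 23; EF_F = 23+6 = 29
ES_G = max(EF_B=14, EF_E=25, EF_F=29) = 29; EF_G = 29+12 = 41
Expected project duration μ = 41 weeks. Critical path: A → C → D → F → G.

Backward pass:
LF_G = 41; LS_G = 41−12 = 29
LF_F = LS_G = 29; LS_F = 29−6 = 23
LF_E = LS_G = 29; LS_E = 29−2 = 27
LF_D = min(LS_E=27, LS_F=23) = 23; LS_D = 23−10 = 13
LF_C = LS_D = 13; LS_C = 13−9 = 4
LF_B = LS_G = 29; LS_B = 29−10 = 19
LF_A = min(LS_B=19, LS_C=4) = 4; LS_A = 4−4 = 0
Slack_E = LS_E − ES_E = 27 − 23 = 4

4 weeks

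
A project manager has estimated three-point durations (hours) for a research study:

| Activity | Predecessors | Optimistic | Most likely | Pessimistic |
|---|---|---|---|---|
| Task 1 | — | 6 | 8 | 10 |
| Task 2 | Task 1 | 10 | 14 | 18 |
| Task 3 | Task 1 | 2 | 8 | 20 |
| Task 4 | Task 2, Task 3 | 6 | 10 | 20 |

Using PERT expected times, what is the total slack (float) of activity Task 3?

5 hours

te_Task 1 = (6 + 4·8 + 10)/6 = 48/6 = 8
te_Task 2 = (10 + 4·14 + 18)/6 = 84/6 = 14
te_Task 3 = (2 + 4·8 + 20)/6 = 54/6 = 9
te_Task 4 = (6 + 4·10 + 20)/6 = 66/6 = 11

Forward pass:
ES_Task 1 = 0; EF_Task 1 = 8
ES_Task 2 = 8; EF_Task 2 = 8+14 = 22
ES_Task 3 = 8; EF_Task 3 = 8+9 = 17
ES_Task 4 = max(EF_Task 2=22, EF_Task 3=17) = 22; EF_Task 4 = 22+11 = 33
Expected project duration μ = 33 hours. Critical path: Task 1 → Task 2 → Task 4.

Backward pass:
LF_Task 4 = 33; LS_Task 4 = 33−11 = 22
LF_Task 3 = LS_Task 4 = 22; LS_Task 3 = 22−9 = 13
LF_Task 2 = LS_Task 4 = 22; LS_Task 2 = 22−14 = 8
LF_Task 1 = min(LS_Task 2=8, LS_Task 3=13) = 8; LS_Task 1 = 8−8 = 0
Slack_Task 3 = LS_Task 3 − ES_Task 3 = 13 − 8 = 5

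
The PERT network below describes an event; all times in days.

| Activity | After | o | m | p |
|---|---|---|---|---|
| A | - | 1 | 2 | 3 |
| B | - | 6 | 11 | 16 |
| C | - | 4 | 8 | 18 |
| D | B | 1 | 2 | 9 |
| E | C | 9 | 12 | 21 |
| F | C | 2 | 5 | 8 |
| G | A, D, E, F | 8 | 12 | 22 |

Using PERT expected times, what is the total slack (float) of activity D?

te_A = (1 + 4·2 + 3)/6 = 12/6 = 2
te_B = (6 + 4·11 + 16)/6 = 66/6 = 11
te_C = (4 + 4·8 + 18)/6 = 54/6 = 9
te_D = (1 + 4·2 + 9)/6 = 18/6 = 3
te_E = (9 + 4·12 + 21)/6 = 78/6 = 13
te_F = (2 + 4·5 + 8)/6 = 30/6 = 5
te_G = (8 + 4·12 + 22)/6 = 78/6 = 13

Forward pass:
ES_A = 0; EF_A = 2
ES_B = 0; EF_B = 11
ES_C = 0; EF_C = 9
ES_D = 11; EF_D = 11+3 = 14
ES_E = 9; EF_E = 9+13 = 22
ES_F = 9; EF_F = 9+5 = 14
ES_G = max(EF_A=2, EF_D=14, EF_E=22, EF_F=14) = 22; EF_G = 22+13 = 35
Expected project duration μ = 35 days. Critical path: C → E → G.

Backward pass:
LF_G = 35; LS_G = 35−13 = 22
LF_F = LS_G = 22; LS_F = 22−5 = 17
LF_E = LS_G = 22; LS_E = 22−13 = 9
LF_D = LS_G = 22; LS_D = 22−3 = 19
LF_C = min(LS_E=9, LS_F=17) = 9; LS_C = 9−9 = 0
LF_B = LS_D = 19; LS_B = 19−11 = 8
LF_A = LS_G = 22; LS_A = 22−2 = 20
Slack_D = LS_D − ES_D = 19 − 11 = 8

8 days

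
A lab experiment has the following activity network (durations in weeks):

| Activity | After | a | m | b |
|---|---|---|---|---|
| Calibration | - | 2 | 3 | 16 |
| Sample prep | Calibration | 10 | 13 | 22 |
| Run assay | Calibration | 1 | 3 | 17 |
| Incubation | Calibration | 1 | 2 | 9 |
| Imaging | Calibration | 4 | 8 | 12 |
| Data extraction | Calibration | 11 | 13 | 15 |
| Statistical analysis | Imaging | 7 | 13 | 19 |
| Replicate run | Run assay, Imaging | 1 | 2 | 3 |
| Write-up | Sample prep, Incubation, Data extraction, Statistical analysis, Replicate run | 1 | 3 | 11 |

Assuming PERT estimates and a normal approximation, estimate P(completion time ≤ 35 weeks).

te_Calibration = (2 + 4·3 + 16)/6 = 30/6 = 5; σ²_Calibration = ((16−2)/6)² = 5.444
te_Sample prep = (10 + 4·13 + 22)/6 = 84/6 = 14; σ²_Sample prep = ((22−10)/6)² = 4.000
te_Run assay = (1 + 4·3 + 17)/6 = 30/6 = 5; σ²_Run assay = ((17−1)/6)² = 7.111
te_Incubation = (1 + 4·2 + 9)/6 = 18/6 = 3; σ²_Incubation = ((9−1)/6)² = 1.778
te_Imaging = (4 + 4·8 + 12)/6 = 48/6 = 8; σ²_Imaging = ((12−4)/6)² = 1.778
te_Data extraction = (11 + 4·13 + 15)/6 = 78/6 = 13; σ²_Data extraction = ((15−11)/6)² = 0.444
te_Statistical analysis = (7 + 4·13 + 19)/6 = 78/6 = 13; σ²_Statistical analysis = ((19−7)/6)² = 4.000
te_Replicate run = (1 + 4·2 + 3)/6 = 12/6 = 2; σ²_Replicate run = ((3−1)/6)² = 0.111
te_Write-up = (1 + 4·3 + 11)/6 = 24/6 = 4; σ²_Write-up = ((11−1)/6)² = 2.778

Forward pass:
ES_Calibration = 0; EF_Calibration = 5
ES_Sample prep = 5; EF_Sample prep = 5+14 = 19
ES_Run assay = 5; EF_Run assay = 5+5 = 10
ES_Incubation = 5; EF_Incubation = 5+3 = 8
ES_Imaging = 5; EF_Imaging = 5+8 = 13
ES_Data extraction = 5; EF_Data extraction = 5+13 = 18
ES_Statistical analysis = 13; EF_Statistical analysis = 13+13 = 26
ES_Replicate run = max(EF_Run assay=10, EF_Imaging=13) = 13; EF_Replicate run = 13+2 = 15
ES_Write-up = max(EF_Sample prep=19, EF_Incubation=8, EF_Data extraction=18, EF_Statistical analysis=26, EF_Replicate run=15) = 26; EF_Write-up = 26+4 = 30
Expected project duration μ = 30 weeks. Critical path: Calibration → Imaging → Statistical analysis → Write-up.

Variance along critical path = 5.444 + 1.778 + 4.000 + 2.778 = 14.000; σ = √14.000 = 3.742 weeks.
Z = (35 − 30) / 3.742 = 1.336
P(T ≤ 35) = Φ(1.336) ≈ 0.909

0.909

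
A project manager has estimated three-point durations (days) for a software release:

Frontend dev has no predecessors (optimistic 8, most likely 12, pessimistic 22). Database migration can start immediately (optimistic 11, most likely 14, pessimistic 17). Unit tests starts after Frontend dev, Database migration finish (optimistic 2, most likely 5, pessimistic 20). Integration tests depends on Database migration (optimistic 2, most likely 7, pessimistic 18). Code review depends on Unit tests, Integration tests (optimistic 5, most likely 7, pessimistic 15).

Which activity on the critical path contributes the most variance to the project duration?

te_Frontend dev = (8 + 4·12 + 22)/6 = 78/6 = 13; σ²_Frontend dev = ((22−8)/6)² = 5.444
te_Database migration = (11 + 4·14 + 17)/6 = 84/6 = 14; σ²_Database migration = ((17−11)/6)² = 1.000
te_Unit tests = (2 + 4·5 + 20)/6 = 42/6 = 7; σ²_Unit tests = ((20−2)/6)² = 9.000
te_Integration tests = (2 + 4·7 + 18)/6 = 48/6 = 8; σ²_Integration tests = ((18−2)/6)² = 7.111
te_Code review = (5 + 4·7 + 15)/6 = 48/6 = 8; σ²_Code review = ((15−5)/6)² = 2.778

Forward pass:
ES_Frontend dev = 0; EF_Frontend dev = 13
ES_Database migration = 0; EF_Database migration = 14
ES_Unit tests = max(EF_Frontend dev=13, EF_Database migration=14) = 14; EF_Unit tests = 14+7 = 21
ES_Integration tests = 14; EF_Integration tests = 14+8 = 22
ES_Code review = max(EF_Unit tests=21, EF_Integration tests=22) = 22; EF_Code review = 22+8 = 30
Expected project duration μ = 30 days. Critical path: Database migration → Integration tests → Code review.

Variances on critical path: σ²_Database migration=1.000, σ²_Integration tests=7.111, σ²_Code review=2.778.
Largest is σ²_Integration tests = 7.111.

Integration tests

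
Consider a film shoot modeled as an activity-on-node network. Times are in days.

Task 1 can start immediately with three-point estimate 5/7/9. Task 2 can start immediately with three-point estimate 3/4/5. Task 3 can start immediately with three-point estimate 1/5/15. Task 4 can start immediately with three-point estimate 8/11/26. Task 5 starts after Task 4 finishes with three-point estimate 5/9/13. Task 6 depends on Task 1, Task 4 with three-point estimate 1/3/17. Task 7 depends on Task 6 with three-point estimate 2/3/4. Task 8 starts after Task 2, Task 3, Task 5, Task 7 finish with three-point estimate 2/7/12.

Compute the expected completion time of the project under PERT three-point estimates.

29 days

te_Task 1 = (5 + 4·7 + 9)/6 = 42/6 = 7
te_Task 2 = (3 + 4·4 + 5)/6 = 24/6 = 4
te_Task 3 = (1 + 4·5 + 15)/6 = 36/6 = 6
te_Task 4 = (8 + 4·11 + 26)/6 = 78/6 = 13
te_Task 5 = (5 + 4·9 + 13)/6 = 54/6 = 9
te_Task 6 = (1 + 4·3 + 17)/6 = 30/6 = 5
te_Task 7 = (2 + 4·3 + 4)/6 = 18/6 = 3
te_Task 8 = (2 + 4·7 + 12)/6 = 42/6 = 7

Forward pass:
ES_Task 1 = 0; EF_Task 1 = 7
ES_Task 2 = 0; EF_Task 2 = 4
ES_Task 3 = 0; EF_Task 3 = 6
ES_Task 4 = 0; EF_Task 4 = 13
ES_Task 5 = 13; EF_Task 5 = 13+9 = 22
ES_Task 6 = max(EF_Task 1=7, EF_Task 4=13) = 13; EF_Task 6 = 13+5 = 18
ES_Task 7 = 18; EF_Task 7 = 18+3 = 21
ES_Task 8 = max(EF_Task 2=4, EF_Task 3=6, EF_Task 5=22, EF_Task 7=21) = 22; EF_Task 8 = 22+7 = 29
Expected project duration μ = 29 days. Critical path: Task 4 → Task 5 → Task 8.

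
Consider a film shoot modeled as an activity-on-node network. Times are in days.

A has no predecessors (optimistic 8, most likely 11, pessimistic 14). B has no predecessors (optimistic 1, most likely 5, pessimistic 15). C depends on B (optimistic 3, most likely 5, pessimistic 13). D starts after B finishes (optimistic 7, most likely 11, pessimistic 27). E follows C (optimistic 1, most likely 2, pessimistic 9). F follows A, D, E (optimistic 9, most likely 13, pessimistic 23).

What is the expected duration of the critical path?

33 days

te_A = (8 + 4·11 + 14)/6 = 66/6 = 11
te_B = (1 + 4·5 + 15)/6 = 36/6 = 6
te_C = (3 + 4·5 + 13)/6 = 36/6 = 6
te_D = (7 + 4·11 + 27)/6 = 78/6 = 13
te_E = (1 + 4·2 + 9)/6 = 18/6 = 3
te_F = (9 + 4·13 + 23)/6 = 84/6 = 14

Forward pass:
ES_A = 0; EF_A = 11
ES_B = 0; EF_B = 6
ES_C = 6; EF_C = 6+6 = 12
ES_D = 6; EF_D = 6+13 = 19
ES_E = 12; EF_E = 12+3 = 15
ES_F = max(EF_A=11, EF_D=19, EF_E=15) = 19; EF_F = 19+14 = 33
Expected project duration μ = 33 days. Critical path: B → D → F.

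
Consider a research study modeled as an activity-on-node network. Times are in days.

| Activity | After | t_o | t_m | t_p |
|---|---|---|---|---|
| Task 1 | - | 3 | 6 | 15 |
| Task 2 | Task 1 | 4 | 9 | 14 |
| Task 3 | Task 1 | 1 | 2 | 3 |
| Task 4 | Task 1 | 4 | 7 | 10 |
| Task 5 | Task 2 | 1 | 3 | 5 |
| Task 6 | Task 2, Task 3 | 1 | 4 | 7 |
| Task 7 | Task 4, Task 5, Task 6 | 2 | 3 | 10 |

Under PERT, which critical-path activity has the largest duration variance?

Task 1

te_Task 1 = (3 + 4·6 + 15)/6 = 42/6 = 7; σ²_Task 1 = ((15−3)/6)² = 4.000
te_Task 2 = (4 + 4·9 + 14)/6 = 54/6 = 9; σ²_Task 2 = ((14−4)/6)² = 2.778
te_Task 3 = (1 + 4·2 + 3)/6 = 12/6 = 2; σ²_Task 3 = ((3−1)/6)² = 0.111
te_Task 4 = (4 + 4·7 + 10)/6 = 42/6 = 7; σ²_Task 4 = ((10−4)/6)² = 1.000
te_Task 5 = (1 + 4·3 + 5)/6 = 18/6 = 3; σ²_Task 5 = ((5−1)/6)² = 0.444
te_Task 6 = (1 + 4·4 + 7)/6 = 24/6 = 4; σ²_Task 6 = ((7−1)/6)² = 1.000
te_Task 7 = (2 + 4·3 + 10)/6 = 24/6 = 4; σ²_Task 7 = ((10−2)/6)² = 1.778

Forward pass:
ES_Task 1 = 0; EF_Task 1 = 7
ES_Task 2 = 7; EF_Task 2 = 7+9 = 16
ES_Task 3 = 7; EF_Task 3 = 7+2 = 9
ES_Task 4 = 7; EF_Task 4 = 7+7 = 14
ES_Task 5 = 16; EF_Task 5 = 16+3 = 19
ES_Task 6 = max(EF_Task 2=16, EF_Task 3=9) = 16; EF_Task 6 = 16+4 = 20
ES_Task 7 = max(EF_Task 4=14, EF_Task 5=19, EF_Task 6=20) = 20; EF_Task 7 = 20+4 = 24
Expected project duration μ = 24 days. Critical path: Task 1 → Task 2 → Task 6 → Task 7.

Variances on critical path: σ²_Task 1=4.000, σ²_Task 2=2.778, σ²_Task 6=1.000, σ²_Task 7=1.778.
Largest is σ²_Task 1 = 4.000.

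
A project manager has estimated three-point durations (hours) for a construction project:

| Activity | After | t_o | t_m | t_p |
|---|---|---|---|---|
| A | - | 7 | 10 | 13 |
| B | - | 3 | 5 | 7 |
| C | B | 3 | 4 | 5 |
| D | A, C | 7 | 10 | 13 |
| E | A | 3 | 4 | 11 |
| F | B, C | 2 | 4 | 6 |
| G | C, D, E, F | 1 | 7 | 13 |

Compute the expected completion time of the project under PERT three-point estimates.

te_A = (7 + 4·10 + 13)/6 = 60/6 = 10
te_B = (3 + 4·5 + 7)/6 = 30/6 = 5
te_C = (3 + 4·4 + 5)/6 = 24/6 = 4
te_D = (7 + 4·10 + 13)/6 = 60/6 = 10
te_E = (3 + 4·4 + 11)/6 = 30/6 = 5
te_F = (2 + 4·4 + 6)/6 = 24/6 = 4
te_G = (1 + 4·7 + 13)/6 = 42/6 = 7

Forward pass:
ES_A = 0; EF_A = 10
ES_B = 0; EF_B = 5
ES_C = 5; EF_C = 5+4 = 9
ES_D = max(EF_A=10, EF_C=9) = 10; EF_D = 10+10 = 20
ES_E = 10; EF_E = 10+5 = 15
ES_F = max(EF_B=5, EF_C=9) = 9; EF_F = 9+4 = 13
ES_G = max(EF_C=9, EF_D=20, EF_E=15, EF_F=13) = 20; EF_G = 20+7 = 27
Expected project duration μ = 27 hours. Critical path: A → D → G.

27 hours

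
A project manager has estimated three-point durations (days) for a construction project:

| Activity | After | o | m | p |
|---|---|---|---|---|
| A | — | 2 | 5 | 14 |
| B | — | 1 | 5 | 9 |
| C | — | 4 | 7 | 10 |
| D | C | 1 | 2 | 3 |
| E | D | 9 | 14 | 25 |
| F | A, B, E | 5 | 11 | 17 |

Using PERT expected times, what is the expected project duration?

te_A = (2 + 4·5 + 14)/6 = 36/6 = 6
te_B = (1 + 4·5 + 9)/6 = 30/6 = 5
te_C = (4 + 4·7 + 10)/6 = 42/6 = 7
te_D = (1 + 4·2 + 3)/6 = 12/6 = 2
te_E = (9 + 4·14 + 25)/6 = 90/6 = 15
te_F = (5 + 4·11 + 17)/6 = 66/6 = 11

Forward pass:
ES_A = 0; EF_A = 6
ES_B = 0; EF_B = 5
ES_C = 0; EF_C = 7
ES_D = 7; EF_D = 7+2 = 9
ES_E = 9; EF_E = 9+15 = 24
ES_F = max(EF_A=6, EF_B=5, EF_E=24) = 24; EF_F = 24+11 = 35
Expected project duration μ = 35 days. Critical path: C → D → E → F.

35 days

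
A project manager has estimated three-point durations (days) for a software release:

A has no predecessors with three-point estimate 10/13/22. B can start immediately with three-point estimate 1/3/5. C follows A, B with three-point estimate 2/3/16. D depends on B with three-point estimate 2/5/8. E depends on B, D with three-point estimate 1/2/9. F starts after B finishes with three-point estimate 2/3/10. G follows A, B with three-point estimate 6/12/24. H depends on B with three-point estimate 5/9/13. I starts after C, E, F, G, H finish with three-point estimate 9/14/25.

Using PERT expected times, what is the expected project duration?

42 days

te_A = (10 + 4·13 + 22)/6 = 84/6 = 14
te_B = (1 + 4·3 + 5)/6 = 18/6 = 3
te_C = (2 + 4·3 + 16)/6 = 30/6 = 5
te_D = (2 + 4·5 + 8)/6 = 30/6 = 5
te_E = (1 + 4·2 + 9)/6 = 18/6 = 3
te_F = (2 + 4·3 + 10)/6 = 24/6 = 4
te_G = (6 + 4·12 + 24)/6 = 78/6 = 13
te_H = (5 + 4·9 + 13)/6 = 54/6 = 9
te_I = (9 + 4·14 + 25)/6 = 90/6 = 15

Forward pass:
ES_A = 0; EF_A = 14
ES_B = 0; EF_B = 3
ES_C = max(EF_A=14, EF_B=3) = 14; EF_C = 14+5 = 19
ES_D = 3; EF_D = 3+5 = 8
ES_E = max(EF_B=3, EF_D=8) = 8; EF_E = 8+3 = 11
ES_F = 3; EF_F = 3+4 = 7
ES_G = max(EF_A=14, EF_B=3) = 14; EF_G = 14+13 = 27
ES_H = 3; EF_H = 3+9 = 12
ES_I = max(EF_C=19, EF_E=11, EF_F=7, EF_G=27, EF_H=12) = 27; EF_I = 27+15 = 42
Expected project duration μ = 42 days. Critical path: A → G → I.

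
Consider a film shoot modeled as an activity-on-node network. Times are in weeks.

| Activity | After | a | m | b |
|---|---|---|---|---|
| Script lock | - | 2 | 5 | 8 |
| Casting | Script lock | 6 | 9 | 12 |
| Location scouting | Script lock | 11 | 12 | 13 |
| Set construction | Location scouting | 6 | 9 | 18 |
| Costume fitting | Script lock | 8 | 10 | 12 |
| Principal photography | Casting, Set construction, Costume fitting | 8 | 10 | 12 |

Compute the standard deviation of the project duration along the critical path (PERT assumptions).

2.36 weeks

te_Script lock = (2 + 4·5 + 8)/6 = 30/6 = 5; σ²_Script lock = ((8−2)/6)² = 1.000
te_Casting = (6 + 4·9 + 12)/6 = 54/6 = 9; σ²_Casting = ((12−6)/6)² = 1.000
te_Location scouting = (11 + 4·12 + 13)/6 = 72/6 = 12; σ²_Location scouting = ((13−11)/6)² = 0.111
te_Set construction = (6 + 4·9 + 18)/6 = 60/6 = 10; σ²_Set construction = ((18−6)/6)² = 4.000
te_Costume fitting = (8 + 4·10 + 12)/6 = 60/6 = 10; σ²_Costume fitting = ((12−8)/6)² = 0.444
te_Principal photography = (8 + 4·10 + 12)/6 = 60/6 = 10; σ²_Principal photography = ((12−8)/6)² = 0.444

Forward pass:
ES_Script lock = 0; EF_Script lock = 5
ES_Casting = 5; EF_Casting = 5+9 = 14
ES_Location scouting = 5; EF_Location scouting = 5+12 = 17
ES_Set construction = 17; EF_Set construction = 17+10 = 27
ES_Costume fitting = 5; EF_Costume fitting = 5+10 = 15
ES_Principal photography = max(EF_Casting=14, EF_Set construction=27, EF_Costume fitting=15) = 27; EF_Principal photography = 27+10 = 37
Expected project duration μ = 37 weeks. Critical path: Script lock → Location scouting → Set construction → Principal photography.

Variance along critical path = 1.000 + 0.111 + 4.000 + 0.444 = 5.556
σ = √5.556 = 2.357 weeks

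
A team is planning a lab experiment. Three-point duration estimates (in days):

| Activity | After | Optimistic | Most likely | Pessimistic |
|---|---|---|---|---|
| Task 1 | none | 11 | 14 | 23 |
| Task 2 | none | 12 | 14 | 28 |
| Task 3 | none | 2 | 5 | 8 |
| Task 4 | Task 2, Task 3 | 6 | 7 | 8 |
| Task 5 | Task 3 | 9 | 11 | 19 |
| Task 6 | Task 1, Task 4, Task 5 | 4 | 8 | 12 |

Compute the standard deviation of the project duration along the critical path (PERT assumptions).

te_Task 1 = (11 + 4·14 + 23)/6 = 90/6 = 15; σ²_Task 1 = ((23−11)/6)² = 4.000
te_Task 2 = (12 + 4·14 + 28)/6 = 96/6 = 16; σ²_Task 2 = ((28−12)/6)² = 7.111
te_Task 3 = (2 + 4·5 + 8)/6 = 30/6 = 5; σ²_Task 3 = ((8−2)/6)² = 1.000
te_Task 4 = (6 + 4·7 + 8)/6 = 42/6 = 7; σ²_Task 4 = ((8−6)/6)² = 0.111
te_Task 5 = (9 + 4·11 + 19)/6 = 72/6 = 12; σ²_Task 5 = ((19−9)/6)² = 2.778
te_Task 6 = (4 + 4·8 + 12)/6 = 48/6 = 8; σ²_Task 6 = ((12−4)/6)² = 1.778

Forward pass:
ES_Task 1 = 0; EF_Task 1 = 15
ES_Task 2 = 0; EF_Task 2 = 16
ES_Task 3 = 0; EF_Task 3 = 5
ES_Task 4 = max(EF_Task 2=16, EF_Task 3=5) = 16; EF_Task 4 = 16+7 = 23
ES_Task 5 = 5; EF_Task 5 = 5+12 = 17
ES_Task 6 = max(EF_Task 1=15, EF_Task 4=23, EF_Task 5=17) = 23; EF_Task 6 = 23+8 = 31
Expected project duration μ = 31 days. Critical path: Task 2 → Task 4 → Task 6.

Variance along critical path = 7.111 + 0.111 + 1.778 = 9.000
σ = √9.000 = 3.000 days

3.00 days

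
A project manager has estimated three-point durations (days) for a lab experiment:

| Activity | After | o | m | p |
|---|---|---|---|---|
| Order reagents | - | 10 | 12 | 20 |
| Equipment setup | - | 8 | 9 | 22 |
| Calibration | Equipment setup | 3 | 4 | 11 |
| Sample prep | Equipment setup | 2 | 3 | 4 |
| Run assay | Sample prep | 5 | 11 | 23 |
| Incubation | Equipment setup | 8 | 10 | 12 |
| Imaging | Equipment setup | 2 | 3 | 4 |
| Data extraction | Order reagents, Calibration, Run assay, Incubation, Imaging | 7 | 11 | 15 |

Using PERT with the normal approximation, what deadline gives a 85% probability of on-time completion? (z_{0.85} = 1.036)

te_Order reagents = (10 + 4·12 + 20)/6 = 78/6 = 13; σ²_Order reagents = ((20−10)/6)² = 2.778
te_Equipment setup = (8 + 4·9 + 22)/6 = 66/6 = 11; σ²_Equipment setup = ((22−8)/6)² = 5.444
te_Calibration = (3 + 4·4 + 11)/6 = 30/6 = 5; σ²_Calibration = ((11−3)/6)² = 1.778
te_Sample prep = (2 + 4·3 + 4)/6 = 18/6 = 3; σ²_Sample prep = ((4−2)/6)² = 0.111
te_Run assay = (5 + 4·11 + 23)/6 = 72/6 = 12; σ²_Run assay = ((23−5)/6)² = 9.000
te_Incubation = (8 + 4·10 + 12)/6 = 60/6 = 10; σ²_Incubation = ((12−8)/6)² = 0.444
te_Imaging = (2 + 4·3 + 4)/6 = 18/6 = 3; σ²_Imaging = ((4−2)/6)² = 0.111
te_Data extraction = (7 + 4·11 + 15)/6 = 66/6 = 11; σ²_Data extraction = ((15−7)/6)² = 1.778

Forward pass:
ES_Order reagents = 0; EF_Order reagents = 13
ES_Equipment setup = 0; EF_Equipment setup = 11
ES_Calibration = 11; EF_Calibration = 11+5 = 16
ES_Sample prep = 11; EF_Sample prep = 11+3 = 14
ES_Run assay = 14; EF_Run assay = 14+12 = 26
ES_Incubation = 11; EF_Incubation = 11+10 = 21
ES_Imaging = 11; EF_Imaging = 11+3 = 14
ES_Data extraction = max(EF_Order reagents=13, EF_Calibration=16, EF_Run assay=26, EF_Incubation=21, EF_Imaging=14) = 26; EF_Data extraction = 26+11 = 37
Expected project duration μ = 37 days. Critical path: Equipment setup → Sample prep → Run assay → Data extraction.

Variance along critical path = 5.444 + 0.111 + 9.000 + 1.778 = 16.333; σ = 4.041 days.
D = μ + z·σ = 37 + 1.036·4.041 = 41.2 days

41.2 days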